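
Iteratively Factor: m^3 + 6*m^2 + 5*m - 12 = (m + 3)*(m^2 + 3*m - 4) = (m + 3)*(m + 4)*(m - 1)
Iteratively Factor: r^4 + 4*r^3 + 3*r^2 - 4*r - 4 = (r + 2)*(r^3 + 2*r^2 - r - 2) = (r - 1)*(r + 2)*(r^2 + 3*r + 2) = (r - 1)*(r + 2)^2*(r + 1)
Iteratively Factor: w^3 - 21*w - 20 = (w - 5)*(w^2 + 5*w + 4) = (w - 5)*(w + 4)*(w + 1)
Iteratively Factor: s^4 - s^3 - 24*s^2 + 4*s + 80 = (s - 2)*(s^3 + s^2 - 22*s - 40) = (s - 2)*(s + 2)*(s^2 - s - 20) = (s - 2)*(s + 2)*(s + 4)*(s - 5)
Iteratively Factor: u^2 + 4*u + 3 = (u + 3)*(u + 1)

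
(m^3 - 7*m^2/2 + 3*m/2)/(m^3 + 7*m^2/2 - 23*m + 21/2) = m/(m + 7)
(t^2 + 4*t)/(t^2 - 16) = t/(t - 4)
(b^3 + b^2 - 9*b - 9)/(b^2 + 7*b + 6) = (b^2 - 9)/(b + 6)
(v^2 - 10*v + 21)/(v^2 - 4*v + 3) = (v - 7)/(v - 1)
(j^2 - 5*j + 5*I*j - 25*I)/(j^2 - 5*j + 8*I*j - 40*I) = (j + 5*I)/(j + 8*I)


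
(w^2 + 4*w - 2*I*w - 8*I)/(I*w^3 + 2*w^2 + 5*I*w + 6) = (w^2 + 4*w - 2*I*w - 8*I)/(I*w^3 + 2*w^2 + 5*I*w + 6)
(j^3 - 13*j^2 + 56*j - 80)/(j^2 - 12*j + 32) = (j^2 - 9*j + 20)/(j - 8)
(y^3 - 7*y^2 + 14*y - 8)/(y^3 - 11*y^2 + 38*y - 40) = (y - 1)/(y - 5)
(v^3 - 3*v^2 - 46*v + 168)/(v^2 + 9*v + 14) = (v^2 - 10*v + 24)/(v + 2)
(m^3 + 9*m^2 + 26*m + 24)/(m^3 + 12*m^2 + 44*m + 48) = (m + 3)/(m + 6)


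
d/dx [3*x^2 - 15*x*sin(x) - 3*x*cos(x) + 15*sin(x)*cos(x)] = 3*x*sin(x) - 15*x*cos(x) + 6*x - 15*sin(x) - 3*cos(x) + 15*cos(2*x)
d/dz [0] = 0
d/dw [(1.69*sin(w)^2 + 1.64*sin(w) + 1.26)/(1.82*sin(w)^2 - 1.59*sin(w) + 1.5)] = (-5.6719*sin(w)^2 + 0.4836*sin(w) + 4.4634)*cos(w)/(3.3124*sin(w)^4 - 5.7876*sin(w)^3 + 7.9881*sin(w)^2 - 4.77*sin(w) + 2.25)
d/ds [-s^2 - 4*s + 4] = -2*s - 4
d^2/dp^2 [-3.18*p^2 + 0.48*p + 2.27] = -6.36000000000000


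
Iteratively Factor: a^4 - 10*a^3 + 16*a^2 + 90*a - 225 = (a - 5)*(a^3 - 5*a^2 - 9*a + 45) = (a - 5)^2*(a^2 - 9) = (a - 5)^2*(a + 3)*(a - 3)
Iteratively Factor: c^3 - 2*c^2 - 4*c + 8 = (c + 2)*(c^2 - 4*c + 4) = (c - 2)*(c + 2)*(c - 2)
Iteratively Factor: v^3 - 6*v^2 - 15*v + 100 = (v - 5)*(v^2 - v - 20) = (v - 5)*(v + 4)*(v - 5)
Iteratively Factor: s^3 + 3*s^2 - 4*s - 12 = (s + 2)*(s^2 + s - 6) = (s + 2)*(s + 3)*(s - 2)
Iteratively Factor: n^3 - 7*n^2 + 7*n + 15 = (n - 3)*(n^2 - 4*n - 5) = (n - 5)*(n - 3)*(n + 1)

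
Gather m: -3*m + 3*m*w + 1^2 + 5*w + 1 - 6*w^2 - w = m*(3*w - 3) - 6*w^2 + 4*w + 2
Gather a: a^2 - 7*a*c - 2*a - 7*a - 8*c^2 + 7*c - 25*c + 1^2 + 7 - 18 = a^2 + a*(-7*c - 9) - 8*c^2 - 18*c - 10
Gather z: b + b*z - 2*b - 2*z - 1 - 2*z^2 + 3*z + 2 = -b - 2*z^2 + z*(b + 1) + 1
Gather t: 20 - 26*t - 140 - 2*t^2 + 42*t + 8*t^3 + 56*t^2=8*t^3 + 54*t^2 + 16*t - 120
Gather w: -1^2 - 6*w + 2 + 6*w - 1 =0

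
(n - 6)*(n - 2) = n^2 - 8*n + 12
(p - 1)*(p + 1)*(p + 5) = p^3 + 5*p^2 - p - 5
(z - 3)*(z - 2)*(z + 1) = z^3 - 4*z^2 + z + 6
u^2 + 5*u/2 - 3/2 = (u - 1/2)*(u + 3)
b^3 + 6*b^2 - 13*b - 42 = (b - 3)*(b + 2)*(b + 7)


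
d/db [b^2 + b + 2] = 2*b + 1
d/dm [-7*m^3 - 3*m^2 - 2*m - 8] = -21*m^2 - 6*m - 2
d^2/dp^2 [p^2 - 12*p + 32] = 2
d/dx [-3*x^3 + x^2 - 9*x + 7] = -9*x^2 + 2*x - 9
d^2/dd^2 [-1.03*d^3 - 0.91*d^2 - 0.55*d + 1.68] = -6.18*d - 1.82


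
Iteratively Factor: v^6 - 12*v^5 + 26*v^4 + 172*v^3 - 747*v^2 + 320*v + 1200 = (v + 4)*(v^5 - 16*v^4 + 90*v^3 - 188*v^2 + 5*v + 300) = (v + 1)*(v + 4)*(v^4 - 17*v^3 + 107*v^2 - 295*v + 300) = (v - 3)*(v + 1)*(v + 4)*(v^3 - 14*v^2 + 65*v - 100) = (v - 5)*(v - 3)*(v + 1)*(v + 4)*(v^2 - 9*v + 20) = (v - 5)^2*(v - 3)*(v + 1)*(v + 4)*(v - 4)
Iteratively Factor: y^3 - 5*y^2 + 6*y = (y - 3)*(y^2 - 2*y) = (y - 3)*(y - 2)*(y)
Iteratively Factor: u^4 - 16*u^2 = (u)*(u^3 - 16*u) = u^2*(u^2 - 16) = u^2*(u + 4)*(u - 4)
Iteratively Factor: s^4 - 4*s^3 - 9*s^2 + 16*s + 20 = (s + 1)*(s^3 - 5*s^2 - 4*s + 20) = (s + 1)*(s + 2)*(s^2 - 7*s + 10) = (s - 2)*(s + 1)*(s + 2)*(s - 5)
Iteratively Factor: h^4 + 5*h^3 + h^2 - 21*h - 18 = (h + 1)*(h^3 + 4*h^2 - 3*h - 18) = (h + 1)*(h + 3)*(h^2 + h - 6) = (h + 1)*(h + 3)^2*(h - 2)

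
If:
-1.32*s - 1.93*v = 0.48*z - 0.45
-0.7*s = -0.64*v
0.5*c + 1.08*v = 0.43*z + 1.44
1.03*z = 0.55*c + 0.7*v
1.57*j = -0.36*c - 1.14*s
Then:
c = 6.31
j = -1.22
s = -0.31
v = -0.34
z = 3.14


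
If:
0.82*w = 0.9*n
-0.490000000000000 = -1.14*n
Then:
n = 0.43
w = 0.47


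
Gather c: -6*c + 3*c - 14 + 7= -3*c - 7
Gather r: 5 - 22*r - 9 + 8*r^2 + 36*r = 8*r^2 + 14*r - 4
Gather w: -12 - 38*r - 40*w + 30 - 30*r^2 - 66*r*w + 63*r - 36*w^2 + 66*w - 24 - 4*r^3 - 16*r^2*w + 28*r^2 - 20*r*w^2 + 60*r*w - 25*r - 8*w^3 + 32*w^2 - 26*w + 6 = -4*r^3 - 2*r^2 - 8*w^3 + w^2*(-20*r - 4) + w*(-16*r^2 - 6*r)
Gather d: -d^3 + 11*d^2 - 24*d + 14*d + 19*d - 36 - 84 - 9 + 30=-d^3 + 11*d^2 + 9*d - 99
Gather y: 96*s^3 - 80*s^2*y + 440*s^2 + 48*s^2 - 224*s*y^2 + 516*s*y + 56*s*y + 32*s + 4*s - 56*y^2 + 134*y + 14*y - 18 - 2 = 96*s^3 + 488*s^2 + 36*s + y^2*(-224*s - 56) + y*(-80*s^2 + 572*s + 148) - 20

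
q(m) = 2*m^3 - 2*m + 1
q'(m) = 6*m^2 - 2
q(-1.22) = -0.19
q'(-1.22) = 6.93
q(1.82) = 9.42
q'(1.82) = 17.87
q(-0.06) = 1.12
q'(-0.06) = -1.98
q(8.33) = 1140.36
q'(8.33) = 414.33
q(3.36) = 70.15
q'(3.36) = 65.74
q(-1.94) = -9.72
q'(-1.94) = 20.58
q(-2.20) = -15.90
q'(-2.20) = 27.04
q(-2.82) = -38.21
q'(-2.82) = 45.71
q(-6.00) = -419.00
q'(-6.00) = 214.00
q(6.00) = 421.00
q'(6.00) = 214.00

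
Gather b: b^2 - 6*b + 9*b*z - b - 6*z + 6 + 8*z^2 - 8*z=b^2 + b*(9*z - 7) + 8*z^2 - 14*z + 6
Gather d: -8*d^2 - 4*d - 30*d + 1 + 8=-8*d^2 - 34*d + 9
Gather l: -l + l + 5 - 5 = 0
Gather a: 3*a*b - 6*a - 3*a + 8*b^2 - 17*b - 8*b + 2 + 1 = a*(3*b - 9) + 8*b^2 - 25*b + 3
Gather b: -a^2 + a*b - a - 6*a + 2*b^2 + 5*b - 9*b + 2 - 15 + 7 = -a^2 - 7*a + 2*b^2 + b*(a - 4) - 6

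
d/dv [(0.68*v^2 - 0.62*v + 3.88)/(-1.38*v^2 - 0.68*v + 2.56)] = (-1.318*v^2 + 14.1904*v + 1.0512)/(1.9044*v^4 + 1.8768*v^3 - 6.6032*v^2 - 3.4816*v + 6.5536)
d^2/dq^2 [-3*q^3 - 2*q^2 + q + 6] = -18*q - 4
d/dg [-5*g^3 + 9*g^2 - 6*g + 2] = -15*g^2 + 18*g - 6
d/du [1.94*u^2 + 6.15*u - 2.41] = 3.88*u + 6.15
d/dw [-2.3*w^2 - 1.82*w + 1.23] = -4.6*w - 1.82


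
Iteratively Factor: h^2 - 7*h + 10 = (h - 2)*(h - 5)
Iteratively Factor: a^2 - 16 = (a + 4)*(a - 4)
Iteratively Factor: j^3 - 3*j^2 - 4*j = (j)*(j^2 - 3*j - 4) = j*(j - 4)*(j + 1)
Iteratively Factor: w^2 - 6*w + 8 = (w - 4)*(w - 2)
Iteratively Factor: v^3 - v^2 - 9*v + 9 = (v + 3)*(v^2 - 4*v + 3) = (v - 1)*(v + 3)*(v - 3)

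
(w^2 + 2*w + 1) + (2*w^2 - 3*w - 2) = 3*w^2 - w - 1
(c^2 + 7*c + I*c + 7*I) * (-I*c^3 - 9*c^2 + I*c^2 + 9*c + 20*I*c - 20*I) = -I*c^5 - 8*c^4 - 6*I*c^4 - 48*c^3 + 18*I*c^3 + 36*c^2 + 66*I*c^2 - 120*c - 77*I*c + 140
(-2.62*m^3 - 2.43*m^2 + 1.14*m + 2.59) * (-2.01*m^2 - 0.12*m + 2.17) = 5.2662*m^5 + 5.1987*m^4 - 7.6852*m^3 - 10.6158*m^2 + 2.163*m + 5.6203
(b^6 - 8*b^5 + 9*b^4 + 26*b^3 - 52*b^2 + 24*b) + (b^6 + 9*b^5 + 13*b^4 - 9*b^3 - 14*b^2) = 2*b^6 + b^5 + 22*b^4 + 17*b^3 - 66*b^2 + 24*b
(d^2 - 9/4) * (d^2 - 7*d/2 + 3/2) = d^4 - 7*d^3/2 - 3*d^2/4 + 63*d/8 - 27/8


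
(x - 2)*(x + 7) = x^2 + 5*x - 14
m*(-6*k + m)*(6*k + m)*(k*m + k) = -36*k^3*m^2 - 36*k^3*m + k*m^4 + k*m^3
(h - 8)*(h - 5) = h^2 - 13*h + 40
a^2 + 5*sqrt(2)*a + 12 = (a + 2*sqrt(2))*(a + 3*sqrt(2))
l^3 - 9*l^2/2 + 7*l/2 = l*(l - 7/2)*(l - 1)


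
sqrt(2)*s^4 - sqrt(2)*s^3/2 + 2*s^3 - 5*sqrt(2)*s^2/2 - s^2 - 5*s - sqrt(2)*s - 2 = (s - 2)*(s + 1/2)*(s + sqrt(2))*(sqrt(2)*s + sqrt(2))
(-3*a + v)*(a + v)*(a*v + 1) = -3*a^3*v - 2*a^2*v^2 - 3*a^2 + a*v^3 - 2*a*v + v^2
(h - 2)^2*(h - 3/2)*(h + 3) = h^4 - 5*h^3/2 - 13*h^2/2 + 24*h - 18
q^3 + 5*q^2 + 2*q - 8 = (q - 1)*(q + 2)*(q + 4)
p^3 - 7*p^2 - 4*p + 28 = (p - 7)*(p - 2)*(p + 2)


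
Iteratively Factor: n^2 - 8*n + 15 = (n - 5)*(n - 3)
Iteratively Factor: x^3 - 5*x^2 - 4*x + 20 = (x - 5)*(x^2 - 4) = (x - 5)*(x + 2)*(x - 2)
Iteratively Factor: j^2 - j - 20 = (j - 5)*(j + 4)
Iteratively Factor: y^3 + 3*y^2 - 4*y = (y)*(y^2 + 3*y - 4) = y*(y - 1)*(y + 4)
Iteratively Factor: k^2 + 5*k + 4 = (k + 1)*(k + 4)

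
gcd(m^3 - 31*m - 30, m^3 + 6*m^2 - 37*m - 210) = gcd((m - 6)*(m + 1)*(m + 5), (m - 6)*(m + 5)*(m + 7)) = m^2 - m - 30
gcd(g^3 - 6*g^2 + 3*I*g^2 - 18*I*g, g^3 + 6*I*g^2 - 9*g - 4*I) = 1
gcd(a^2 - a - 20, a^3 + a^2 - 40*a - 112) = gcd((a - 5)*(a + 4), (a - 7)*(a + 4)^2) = a + 4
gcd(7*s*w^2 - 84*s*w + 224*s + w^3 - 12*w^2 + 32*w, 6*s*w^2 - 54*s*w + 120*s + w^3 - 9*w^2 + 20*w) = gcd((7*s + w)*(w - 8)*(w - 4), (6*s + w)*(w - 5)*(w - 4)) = w - 4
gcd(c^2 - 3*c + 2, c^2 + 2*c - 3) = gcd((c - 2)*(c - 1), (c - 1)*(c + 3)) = c - 1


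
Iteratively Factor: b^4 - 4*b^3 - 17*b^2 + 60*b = (b - 5)*(b^3 + b^2 - 12*b) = (b - 5)*(b + 4)*(b^2 - 3*b) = (b - 5)*(b - 3)*(b + 4)*(b)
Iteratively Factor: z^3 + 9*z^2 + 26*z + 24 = (z + 3)*(z^2 + 6*z + 8) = (z + 3)*(z + 4)*(z + 2)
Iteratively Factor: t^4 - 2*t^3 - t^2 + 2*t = (t - 2)*(t^3 - t) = (t - 2)*(t - 1)*(t^2 + t) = t*(t - 2)*(t - 1)*(t + 1)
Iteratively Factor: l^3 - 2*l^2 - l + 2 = (l - 2)*(l^2 - 1) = (l - 2)*(l - 1)*(l + 1)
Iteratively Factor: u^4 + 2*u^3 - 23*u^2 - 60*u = (u + 4)*(u^3 - 2*u^2 - 15*u) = (u - 5)*(u + 4)*(u^2 + 3*u) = (u - 5)*(u + 3)*(u + 4)*(u)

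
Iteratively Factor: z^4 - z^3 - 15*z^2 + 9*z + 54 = (z - 3)*(z^3 + 2*z^2 - 9*z - 18) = (z - 3)*(z + 3)*(z^2 - z - 6) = (z - 3)^2*(z + 3)*(z + 2)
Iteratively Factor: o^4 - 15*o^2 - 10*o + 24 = (o - 1)*(o^3 + o^2 - 14*o - 24) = (o - 1)*(o + 2)*(o^2 - o - 12) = (o - 1)*(o + 2)*(o + 3)*(o - 4)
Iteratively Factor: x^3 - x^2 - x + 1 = (x + 1)*(x^2 - 2*x + 1) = (x - 1)*(x + 1)*(x - 1)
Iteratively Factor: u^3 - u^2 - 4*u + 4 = (u + 2)*(u^2 - 3*u + 2) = (u - 1)*(u + 2)*(u - 2)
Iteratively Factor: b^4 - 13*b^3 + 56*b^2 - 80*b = (b - 4)*(b^3 - 9*b^2 + 20*b) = b*(b - 4)*(b^2 - 9*b + 20) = b*(b - 5)*(b - 4)*(b - 4)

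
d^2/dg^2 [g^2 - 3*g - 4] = 2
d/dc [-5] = 0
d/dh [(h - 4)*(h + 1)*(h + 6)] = 3*h^2 + 6*h - 22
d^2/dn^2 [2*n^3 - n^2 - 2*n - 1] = 12*n - 2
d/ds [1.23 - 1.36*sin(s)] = -1.36*cos(s)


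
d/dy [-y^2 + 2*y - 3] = 2 - 2*y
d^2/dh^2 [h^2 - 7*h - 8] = 2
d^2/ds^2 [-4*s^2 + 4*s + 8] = -8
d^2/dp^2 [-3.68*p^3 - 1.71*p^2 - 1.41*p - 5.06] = -22.08*p - 3.42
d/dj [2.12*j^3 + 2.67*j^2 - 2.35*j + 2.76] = 6.36*j^2 + 5.34*j - 2.35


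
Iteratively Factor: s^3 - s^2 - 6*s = (s + 2)*(s^2 - 3*s) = s*(s + 2)*(s - 3)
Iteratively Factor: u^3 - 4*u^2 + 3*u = (u - 1)*(u^2 - 3*u) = u*(u - 1)*(u - 3)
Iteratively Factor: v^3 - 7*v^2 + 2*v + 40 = (v - 5)*(v^2 - 2*v - 8) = (v - 5)*(v - 4)*(v + 2)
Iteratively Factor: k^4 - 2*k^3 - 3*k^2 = (k - 3)*(k^3 + k^2) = k*(k - 3)*(k^2 + k) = k^2*(k - 3)*(k + 1)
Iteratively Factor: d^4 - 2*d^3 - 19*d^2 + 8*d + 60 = (d - 2)*(d^3 - 19*d - 30) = (d - 2)*(d + 2)*(d^2 - 2*d - 15) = (d - 2)*(d + 2)*(d + 3)*(d - 5)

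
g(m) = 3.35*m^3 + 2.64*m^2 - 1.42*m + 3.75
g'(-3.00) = 73.19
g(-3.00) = -58.68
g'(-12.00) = 1382.42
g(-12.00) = -5387.85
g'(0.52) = 4.04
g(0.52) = 4.20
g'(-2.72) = 58.57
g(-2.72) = -40.27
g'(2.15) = 56.39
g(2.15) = 46.19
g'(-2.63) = 54.21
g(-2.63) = -35.20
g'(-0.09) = -1.81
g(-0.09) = 3.90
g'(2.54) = 76.83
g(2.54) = 72.07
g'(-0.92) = 2.23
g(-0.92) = 4.68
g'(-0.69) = -0.28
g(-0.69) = 4.89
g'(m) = 10.05*m^2 + 5.28*m - 1.42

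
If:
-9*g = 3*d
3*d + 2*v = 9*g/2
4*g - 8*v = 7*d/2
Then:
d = 0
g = 0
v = 0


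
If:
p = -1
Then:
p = -1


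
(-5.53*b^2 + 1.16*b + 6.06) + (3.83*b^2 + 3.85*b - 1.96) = -1.7*b^2 + 5.01*b + 4.1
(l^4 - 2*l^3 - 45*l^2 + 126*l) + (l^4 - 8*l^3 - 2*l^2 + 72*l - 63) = 2*l^4 - 10*l^3 - 47*l^2 + 198*l - 63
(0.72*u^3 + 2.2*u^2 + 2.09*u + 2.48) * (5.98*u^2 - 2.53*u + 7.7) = 4.3056*u^5 + 11.3344*u^4 + 12.4762*u^3 + 26.4827*u^2 + 9.8186*u + 19.096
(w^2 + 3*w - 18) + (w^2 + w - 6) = 2*w^2 + 4*w - 24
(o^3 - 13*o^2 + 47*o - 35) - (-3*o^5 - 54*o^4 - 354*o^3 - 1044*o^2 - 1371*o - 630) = 3*o^5 + 54*o^4 + 355*o^3 + 1031*o^2 + 1418*o + 595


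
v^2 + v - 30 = (v - 5)*(v + 6)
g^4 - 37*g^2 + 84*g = g*(g - 4)*(g - 3)*(g + 7)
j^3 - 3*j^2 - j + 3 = (j - 3)*(j - 1)*(j + 1)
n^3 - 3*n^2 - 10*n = n*(n - 5)*(n + 2)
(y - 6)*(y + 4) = y^2 - 2*y - 24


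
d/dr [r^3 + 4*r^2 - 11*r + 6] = 3*r^2 + 8*r - 11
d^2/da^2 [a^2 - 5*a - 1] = 2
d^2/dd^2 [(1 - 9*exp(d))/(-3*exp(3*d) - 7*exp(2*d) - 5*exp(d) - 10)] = (324*exp(6*d) + 486*exp(5*d) - 330*exp(4*d) - 4051*exp(3*d) - 3615*exp(2*d) - 195*exp(d) + 950)*exp(d)/(27*exp(9*d) + 189*exp(8*d) + 576*exp(7*d) + 1243*exp(6*d) + 2220*exp(5*d) + 2895*exp(4*d) + 3125*exp(3*d) + 2850*exp(2*d) + 1500*exp(d) + 1000)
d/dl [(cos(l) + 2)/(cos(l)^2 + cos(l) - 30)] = (cos(l)^2 + 4*cos(l) + 32)*sin(l)/(cos(l)^2 + cos(l) - 30)^2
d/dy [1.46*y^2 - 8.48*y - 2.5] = 2.92*y - 8.48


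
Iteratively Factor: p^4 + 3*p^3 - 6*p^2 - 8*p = (p)*(p^3 + 3*p^2 - 6*p - 8) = p*(p + 1)*(p^2 + 2*p - 8) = p*(p + 1)*(p + 4)*(p - 2)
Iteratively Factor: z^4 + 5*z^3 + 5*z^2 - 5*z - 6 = (z + 3)*(z^3 + 2*z^2 - z - 2) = (z - 1)*(z + 3)*(z^2 + 3*z + 2) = (z - 1)*(z + 2)*(z + 3)*(z + 1)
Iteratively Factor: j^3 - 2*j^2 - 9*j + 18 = (j - 2)*(j^2 - 9) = (j - 2)*(j + 3)*(j - 3)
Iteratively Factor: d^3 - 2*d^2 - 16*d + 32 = (d - 4)*(d^2 + 2*d - 8) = (d - 4)*(d + 4)*(d - 2)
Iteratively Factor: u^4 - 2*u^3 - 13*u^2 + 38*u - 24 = (u - 3)*(u^3 + u^2 - 10*u + 8) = (u - 3)*(u - 1)*(u^2 + 2*u - 8) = (u - 3)*(u - 1)*(u + 4)*(u - 2)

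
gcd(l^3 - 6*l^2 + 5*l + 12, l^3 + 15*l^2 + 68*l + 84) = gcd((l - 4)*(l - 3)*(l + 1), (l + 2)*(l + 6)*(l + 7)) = 1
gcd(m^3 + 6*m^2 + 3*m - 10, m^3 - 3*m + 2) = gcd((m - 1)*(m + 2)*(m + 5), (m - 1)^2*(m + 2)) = m^2 + m - 2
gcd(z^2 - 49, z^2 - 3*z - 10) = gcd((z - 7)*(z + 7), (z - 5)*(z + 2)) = 1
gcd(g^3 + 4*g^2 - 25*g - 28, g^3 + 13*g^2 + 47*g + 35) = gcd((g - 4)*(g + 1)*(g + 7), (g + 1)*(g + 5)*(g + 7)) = g^2 + 8*g + 7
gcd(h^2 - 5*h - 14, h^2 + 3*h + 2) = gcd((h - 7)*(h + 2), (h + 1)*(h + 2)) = h + 2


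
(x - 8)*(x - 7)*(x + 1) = x^3 - 14*x^2 + 41*x + 56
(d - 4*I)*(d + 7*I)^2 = d^3 + 10*I*d^2 + 7*d + 196*I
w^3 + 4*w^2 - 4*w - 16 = (w - 2)*(w + 2)*(w + 4)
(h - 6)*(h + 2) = h^2 - 4*h - 12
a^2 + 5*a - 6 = (a - 1)*(a + 6)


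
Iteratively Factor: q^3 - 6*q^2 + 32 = (q + 2)*(q^2 - 8*q + 16) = (q - 4)*(q + 2)*(q - 4)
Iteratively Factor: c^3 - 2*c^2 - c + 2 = (c - 1)*(c^2 - c - 2) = (c - 2)*(c - 1)*(c + 1)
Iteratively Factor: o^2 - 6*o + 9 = (o - 3)*(o - 3)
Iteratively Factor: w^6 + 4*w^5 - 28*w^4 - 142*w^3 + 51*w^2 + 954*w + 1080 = (w + 4)*(w^5 - 28*w^3 - 30*w^2 + 171*w + 270) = (w + 3)*(w + 4)*(w^4 - 3*w^3 - 19*w^2 + 27*w + 90) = (w + 2)*(w + 3)*(w + 4)*(w^3 - 5*w^2 - 9*w + 45) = (w + 2)*(w + 3)^2*(w + 4)*(w^2 - 8*w + 15) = (w - 3)*(w + 2)*(w + 3)^2*(w + 4)*(w - 5)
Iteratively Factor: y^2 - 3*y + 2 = (y - 2)*(y - 1)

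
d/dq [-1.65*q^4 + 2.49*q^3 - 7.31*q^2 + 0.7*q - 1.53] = -6.6*q^3 + 7.47*q^2 - 14.62*q + 0.7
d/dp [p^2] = 2*p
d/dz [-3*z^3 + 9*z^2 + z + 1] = -9*z^2 + 18*z + 1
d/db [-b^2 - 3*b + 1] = -2*b - 3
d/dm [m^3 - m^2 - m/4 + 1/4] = 3*m^2 - 2*m - 1/4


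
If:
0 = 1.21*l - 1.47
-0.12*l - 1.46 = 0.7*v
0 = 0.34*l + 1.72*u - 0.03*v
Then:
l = 1.21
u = -0.28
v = -2.29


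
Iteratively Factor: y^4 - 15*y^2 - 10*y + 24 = (y + 3)*(y^3 - 3*y^2 - 6*y + 8) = (y - 4)*(y + 3)*(y^2 + y - 2) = (y - 4)*(y + 2)*(y + 3)*(y - 1)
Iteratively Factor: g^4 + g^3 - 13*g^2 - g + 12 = (g + 4)*(g^3 - 3*g^2 - g + 3) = (g - 1)*(g + 4)*(g^2 - 2*g - 3) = (g - 3)*(g - 1)*(g + 4)*(g + 1)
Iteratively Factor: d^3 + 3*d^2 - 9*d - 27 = (d + 3)*(d^2 - 9) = (d - 3)*(d + 3)*(d + 3)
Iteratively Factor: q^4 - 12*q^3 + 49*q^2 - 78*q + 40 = (q - 1)*(q^3 - 11*q^2 + 38*q - 40) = (q - 5)*(q - 1)*(q^2 - 6*q + 8) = (q - 5)*(q - 2)*(q - 1)*(q - 4)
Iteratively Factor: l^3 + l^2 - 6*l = (l)*(l^2 + l - 6) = l*(l + 3)*(l - 2)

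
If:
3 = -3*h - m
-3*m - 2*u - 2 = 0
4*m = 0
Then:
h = -1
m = 0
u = -1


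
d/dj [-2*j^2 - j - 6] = -4*j - 1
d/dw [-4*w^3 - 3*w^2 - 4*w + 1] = -12*w^2 - 6*w - 4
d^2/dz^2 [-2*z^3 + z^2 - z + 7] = 2 - 12*z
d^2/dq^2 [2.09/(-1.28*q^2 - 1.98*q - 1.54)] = (6.848512*q^2 + 10.593792*q - 2.09*(2.56*q + 1.98)*(5.12*q + 3.96) + 8.239616)/(1.28*q^2 + 1.98*q + 1.54)^3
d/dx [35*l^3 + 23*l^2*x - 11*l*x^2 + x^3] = 23*l^2 - 22*l*x + 3*x^2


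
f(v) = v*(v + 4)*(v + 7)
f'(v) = v*(v + 4) + v*(v + 7) + (v + 4)*(v + 7) = 3*v^2 + 22*v + 28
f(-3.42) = -7.10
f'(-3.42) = -12.15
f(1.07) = 43.78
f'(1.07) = 54.97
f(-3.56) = -5.39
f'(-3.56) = -12.30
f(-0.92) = -17.23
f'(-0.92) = 10.30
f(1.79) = 91.10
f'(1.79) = 76.99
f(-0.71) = -14.69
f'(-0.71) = 13.89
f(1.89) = 98.96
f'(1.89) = 80.30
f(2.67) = 172.21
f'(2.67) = 108.13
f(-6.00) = 12.00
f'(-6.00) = 4.00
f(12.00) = 3648.00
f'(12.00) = 724.00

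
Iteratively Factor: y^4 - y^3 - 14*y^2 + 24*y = (y - 2)*(y^3 + y^2 - 12*y) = y*(y - 2)*(y^2 + y - 12) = y*(y - 2)*(y + 4)*(y - 3)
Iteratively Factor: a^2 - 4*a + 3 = (a - 1)*(a - 3)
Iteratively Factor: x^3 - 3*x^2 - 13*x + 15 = (x - 1)*(x^2 - 2*x - 15) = (x - 1)*(x + 3)*(x - 5)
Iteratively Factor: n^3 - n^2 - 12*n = (n + 3)*(n^2 - 4*n) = n*(n + 3)*(n - 4)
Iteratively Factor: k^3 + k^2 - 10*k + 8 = (k - 1)*(k^2 + 2*k - 8) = (k - 2)*(k - 1)*(k + 4)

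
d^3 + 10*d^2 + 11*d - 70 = (d - 2)*(d + 5)*(d + 7)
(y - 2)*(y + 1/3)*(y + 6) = y^3 + 13*y^2/3 - 32*y/3 - 4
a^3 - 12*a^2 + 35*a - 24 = (a - 8)*(a - 3)*(a - 1)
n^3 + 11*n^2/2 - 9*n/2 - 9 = (n - 3/2)*(n + 1)*(n + 6)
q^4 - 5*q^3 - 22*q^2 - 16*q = q*(q - 8)*(q + 1)*(q + 2)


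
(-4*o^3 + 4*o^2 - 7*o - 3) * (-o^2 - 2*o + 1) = 4*o^5 + 4*o^4 - 5*o^3 + 21*o^2 - o - 3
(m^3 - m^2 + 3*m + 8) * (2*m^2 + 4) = 2*m^5 - 2*m^4 + 10*m^3 + 12*m^2 + 12*m + 32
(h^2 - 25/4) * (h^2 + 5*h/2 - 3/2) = h^4 + 5*h^3/2 - 31*h^2/4 - 125*h/8 + 75/8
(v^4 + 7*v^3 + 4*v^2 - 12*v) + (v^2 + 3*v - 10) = v^4 + 7*v^3 + 5*v^2 - 9*v - 10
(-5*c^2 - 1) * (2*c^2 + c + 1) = -10*c^4 - 5*c^3 - 7*c^2 - c - 1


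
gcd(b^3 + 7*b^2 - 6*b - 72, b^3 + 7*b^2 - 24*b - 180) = b + 6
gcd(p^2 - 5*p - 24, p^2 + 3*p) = p + 3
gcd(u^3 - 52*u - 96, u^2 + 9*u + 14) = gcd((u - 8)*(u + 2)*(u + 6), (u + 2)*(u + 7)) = u + 2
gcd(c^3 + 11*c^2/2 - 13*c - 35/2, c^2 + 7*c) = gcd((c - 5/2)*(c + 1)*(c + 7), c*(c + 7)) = c + 7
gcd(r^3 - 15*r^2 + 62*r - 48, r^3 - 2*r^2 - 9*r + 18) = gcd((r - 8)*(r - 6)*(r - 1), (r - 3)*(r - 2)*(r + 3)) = 1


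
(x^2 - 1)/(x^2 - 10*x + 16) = (x^2 - 1)/(x^2 - 10*x + 16)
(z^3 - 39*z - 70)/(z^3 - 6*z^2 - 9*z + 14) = (z + 5)/(z - 1)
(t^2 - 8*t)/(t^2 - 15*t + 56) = t/(t - 7)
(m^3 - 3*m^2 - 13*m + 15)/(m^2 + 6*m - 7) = (m^2 - 2*m - 15)/(m + 7)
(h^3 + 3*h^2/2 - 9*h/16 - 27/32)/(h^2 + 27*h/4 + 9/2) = (8*h^2 + 6*h - 9)/(8*(h + 6))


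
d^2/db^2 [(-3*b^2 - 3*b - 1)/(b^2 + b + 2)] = 10*(3*b^2 + 3*b - 1)/(b^6 + 3*b^5 + 9*b^4 + 13*b^3 + 18*b^2 + 12*b + 8)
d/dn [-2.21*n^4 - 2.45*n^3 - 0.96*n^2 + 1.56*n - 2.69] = -8.84*n^3 - 7.35*n^2 - 1.92*n + 1.56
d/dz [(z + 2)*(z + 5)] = 2*z + 7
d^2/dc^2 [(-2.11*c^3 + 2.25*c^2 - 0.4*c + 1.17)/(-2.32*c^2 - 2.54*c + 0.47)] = (-7.105427357601e-15*c^4 + 62.65076*c^3 - 67.618356*c^2 - 35.953902*c - 17.68729)/(12.487168*c^6 + 41.013888*c^5 + 37.313952*c^4 - 0.230631999999996*c^3 - 7.559292*c^2 + 1.683258*c - 0.103823)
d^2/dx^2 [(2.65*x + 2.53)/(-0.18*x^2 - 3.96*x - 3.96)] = (-(0.36*x + 3.96)*(0.72*x + 7.92)*(2.65*x + 2.53) + (2.862*x + 21.8988)*(0.18*x^2 + 3.96*x + 3.96))/(0.18*x^2 + 3.96*x + 3.96)^3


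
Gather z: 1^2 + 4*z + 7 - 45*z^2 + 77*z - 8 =-45*z^2 + 81*z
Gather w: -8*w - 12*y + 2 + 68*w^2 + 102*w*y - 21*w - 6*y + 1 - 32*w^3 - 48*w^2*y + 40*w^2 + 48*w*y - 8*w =-32*w^3 + w^2*(108 - 48*y) + w*(150*y - 37) - 18*y + 3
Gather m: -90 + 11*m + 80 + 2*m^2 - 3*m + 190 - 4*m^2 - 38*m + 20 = -2*m^2 - 30*m + 200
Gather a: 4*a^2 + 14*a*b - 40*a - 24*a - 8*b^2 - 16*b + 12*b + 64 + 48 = 4*a^2 + a*(14*b - 64) - 8*b^2 - 4*b + 112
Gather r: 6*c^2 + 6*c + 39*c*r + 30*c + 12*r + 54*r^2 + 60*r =6*c^2 + 36*c + 54*r^2 + r*(39*c + 72)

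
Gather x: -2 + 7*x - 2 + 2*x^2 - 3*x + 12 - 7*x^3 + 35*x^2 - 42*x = -7*x^3 + 37*x^2 - 38*x + 8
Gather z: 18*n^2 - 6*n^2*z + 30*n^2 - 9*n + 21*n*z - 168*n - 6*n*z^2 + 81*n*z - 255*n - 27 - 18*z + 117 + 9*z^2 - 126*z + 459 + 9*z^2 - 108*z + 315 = 48*n^2 - 432*n + z^2*(18 - 6*n) + z*(-6*n^2 + 102*n - 252) + 864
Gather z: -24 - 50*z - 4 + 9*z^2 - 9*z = 9*z^2 - 59*z - 28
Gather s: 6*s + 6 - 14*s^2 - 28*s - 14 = -14*s^2 - 22*s - 8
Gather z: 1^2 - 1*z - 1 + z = 0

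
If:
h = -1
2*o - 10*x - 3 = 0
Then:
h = -1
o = 5*x + 3/2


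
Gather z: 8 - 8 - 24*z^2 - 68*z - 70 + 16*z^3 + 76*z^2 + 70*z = 16*z^3 + 52*z^2 + 2*z - 70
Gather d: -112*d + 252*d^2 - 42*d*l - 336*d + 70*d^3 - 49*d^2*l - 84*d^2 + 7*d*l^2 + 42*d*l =70*d^3 + d^2*(168 - 49*l) + d*(7*l^2 - 448)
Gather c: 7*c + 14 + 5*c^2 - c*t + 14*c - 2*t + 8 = 5*c^2 + c*(21 - t) - 2*t + 22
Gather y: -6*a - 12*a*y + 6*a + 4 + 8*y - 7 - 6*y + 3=y*(2 - 12*a)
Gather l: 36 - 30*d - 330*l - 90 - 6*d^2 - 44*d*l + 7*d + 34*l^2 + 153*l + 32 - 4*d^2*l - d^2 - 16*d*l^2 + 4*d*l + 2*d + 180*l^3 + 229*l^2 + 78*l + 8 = -7*d^2 - 21*d + 180*l^3 + l^2*(263 - 16*d) + l*(-4*d^2 - 40*d - 99) - 14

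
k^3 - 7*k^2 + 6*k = k*(k - 6)*(k - 1)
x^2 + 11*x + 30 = (x + 5)*(x + 6)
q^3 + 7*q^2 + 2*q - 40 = (q - 2)*(q + 4)*(q + 5)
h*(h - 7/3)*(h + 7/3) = h^3 - 49*h/9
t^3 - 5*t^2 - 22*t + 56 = (t - 7)*(t - 2)*(t + 4)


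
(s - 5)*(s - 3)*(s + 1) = s^3 - 7*s^2 + 7*s + 15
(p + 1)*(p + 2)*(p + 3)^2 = p^4 + 9*p^3 + 29*p^2 + 39*p + 18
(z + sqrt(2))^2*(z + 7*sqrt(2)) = z^3 + 9*sqrt(2)*z^2 + 30*z + 14*sqrt(2)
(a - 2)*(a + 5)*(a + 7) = a^3 + 10*a^2 + 11*a - 70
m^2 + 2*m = m*(m + 2)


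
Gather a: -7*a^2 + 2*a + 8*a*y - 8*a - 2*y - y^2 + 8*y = -7*a^2 + a*(8*y - 6) - y^2 + 6*y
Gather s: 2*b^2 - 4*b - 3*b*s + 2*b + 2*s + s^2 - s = 2*b^2 - 2*b + s^2 + s*(1 - 3*b)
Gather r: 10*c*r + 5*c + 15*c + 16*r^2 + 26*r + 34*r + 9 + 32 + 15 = 20*c + 16*r^2 + r*(10*c + 60) + 56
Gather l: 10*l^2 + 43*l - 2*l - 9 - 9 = 10*l^2 + 41*l - 18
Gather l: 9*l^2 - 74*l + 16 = 9*l^2 - 74*l + 16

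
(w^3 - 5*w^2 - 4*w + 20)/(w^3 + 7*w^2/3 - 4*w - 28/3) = 3*(w - 5)/(3*w + 7)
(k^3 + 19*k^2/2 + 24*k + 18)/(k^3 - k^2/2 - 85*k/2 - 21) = (2*k^2 + 7*k + 6)/(2*k^2 - 13*k - 7)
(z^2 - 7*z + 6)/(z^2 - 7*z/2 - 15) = 2*(z - 1)/(2*z + 5)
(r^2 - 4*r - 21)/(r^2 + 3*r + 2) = (r^2 - 4*r - 21)/(r^2 + 3*r + 2)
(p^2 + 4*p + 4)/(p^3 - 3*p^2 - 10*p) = (p + 2)/(p*(p - 5))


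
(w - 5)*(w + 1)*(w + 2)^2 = w^4 - 17*w^2 - 36*w - 20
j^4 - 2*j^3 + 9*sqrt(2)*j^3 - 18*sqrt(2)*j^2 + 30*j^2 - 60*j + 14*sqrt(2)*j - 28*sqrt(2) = (j - 2)*(j + sqrt(2))^2*(j + 7*sqrt(2))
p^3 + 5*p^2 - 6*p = p*(p - 1)*(p + 6)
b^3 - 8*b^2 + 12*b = b*(b - 6)*(b - 2)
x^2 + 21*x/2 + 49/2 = (x + 7/2)*(x + 7)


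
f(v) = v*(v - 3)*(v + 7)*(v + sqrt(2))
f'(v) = v*(v - 3)*(v + 7) + v*(v - 3)*(v + sqrt(2)) + v*(v + 7)*(v + sqrt(2)) + (v - 3)*(v + 7)*(v + sqrt(2))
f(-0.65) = 11.51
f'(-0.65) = -3.99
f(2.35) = -53.76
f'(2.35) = 39.80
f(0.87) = -33.31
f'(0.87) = -41.47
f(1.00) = -38.63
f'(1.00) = -40.14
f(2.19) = -58.76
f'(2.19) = 23.01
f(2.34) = -54.15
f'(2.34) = 38.69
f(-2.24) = -46.14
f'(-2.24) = 75.58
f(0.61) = -22.46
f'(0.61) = -41.47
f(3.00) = 0.00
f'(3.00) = 132.43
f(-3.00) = -114.18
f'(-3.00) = 100.54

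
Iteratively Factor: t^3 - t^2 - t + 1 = (t - 1)*(t^2 - 1) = (t - 1)^2*(t + 1)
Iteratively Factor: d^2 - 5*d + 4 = (d - 1)*(d - 4)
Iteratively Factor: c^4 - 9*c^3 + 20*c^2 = (c - 5)*(c^3 - 4*c^2) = c*(c - 5)*(c^2 - 4*c) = c*(c - 5)*(c - 4)*(c)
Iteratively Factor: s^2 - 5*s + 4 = (s - 1)*(s - 4)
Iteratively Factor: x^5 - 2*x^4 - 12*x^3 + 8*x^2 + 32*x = (x - 2)*(x^4 - 12*x^2 - 16*x) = (x - 2)*(x + 2)*(x^3 - 2*x^2 - 8*x) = (x - 2)*(x + 2)^2*(x^2 - 4*x) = x*(x - 2)*(x + 2)^2*(x - 4)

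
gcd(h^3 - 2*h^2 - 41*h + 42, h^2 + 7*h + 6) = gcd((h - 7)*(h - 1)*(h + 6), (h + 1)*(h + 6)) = h + 6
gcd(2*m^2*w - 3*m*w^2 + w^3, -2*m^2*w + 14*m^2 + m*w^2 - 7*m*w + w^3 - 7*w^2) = -m + w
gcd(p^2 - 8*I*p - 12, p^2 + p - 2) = 1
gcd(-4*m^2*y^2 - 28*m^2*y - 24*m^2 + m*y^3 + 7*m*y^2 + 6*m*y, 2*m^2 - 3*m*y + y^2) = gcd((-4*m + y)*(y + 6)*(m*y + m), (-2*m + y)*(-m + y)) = 1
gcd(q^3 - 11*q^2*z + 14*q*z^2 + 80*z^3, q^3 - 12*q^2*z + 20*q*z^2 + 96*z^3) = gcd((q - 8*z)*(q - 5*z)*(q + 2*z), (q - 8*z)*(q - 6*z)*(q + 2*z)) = -q^2 + 6*q*z + 16*z^2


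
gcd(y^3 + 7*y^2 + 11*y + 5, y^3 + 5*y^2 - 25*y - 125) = y + 5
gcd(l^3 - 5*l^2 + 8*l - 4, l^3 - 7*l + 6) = l^2 - 3*l + 2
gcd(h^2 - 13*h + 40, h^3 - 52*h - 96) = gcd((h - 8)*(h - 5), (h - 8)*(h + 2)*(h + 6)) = h - 8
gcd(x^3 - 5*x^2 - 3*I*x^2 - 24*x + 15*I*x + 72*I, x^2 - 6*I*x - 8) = 1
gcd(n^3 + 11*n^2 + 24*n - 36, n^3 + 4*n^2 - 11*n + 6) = n^2 + 5*n - 6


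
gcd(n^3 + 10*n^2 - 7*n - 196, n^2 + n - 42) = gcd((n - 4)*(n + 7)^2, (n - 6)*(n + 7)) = n + 7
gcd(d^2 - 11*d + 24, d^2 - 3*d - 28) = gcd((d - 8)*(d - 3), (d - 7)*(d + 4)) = 1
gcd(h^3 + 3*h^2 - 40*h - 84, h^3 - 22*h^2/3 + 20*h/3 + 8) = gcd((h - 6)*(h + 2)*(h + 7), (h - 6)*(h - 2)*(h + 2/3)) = h - 6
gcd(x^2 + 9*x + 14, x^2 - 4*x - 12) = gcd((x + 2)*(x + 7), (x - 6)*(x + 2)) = x + 2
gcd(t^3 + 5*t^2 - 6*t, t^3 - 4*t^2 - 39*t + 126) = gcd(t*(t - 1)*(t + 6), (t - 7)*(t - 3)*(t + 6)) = t + 6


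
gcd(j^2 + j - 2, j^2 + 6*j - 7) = j - 1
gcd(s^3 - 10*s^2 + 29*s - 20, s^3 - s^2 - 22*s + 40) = s - 4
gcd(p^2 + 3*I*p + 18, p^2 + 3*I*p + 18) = p^2 + 3*I*p + 18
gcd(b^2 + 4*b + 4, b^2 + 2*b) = b + 2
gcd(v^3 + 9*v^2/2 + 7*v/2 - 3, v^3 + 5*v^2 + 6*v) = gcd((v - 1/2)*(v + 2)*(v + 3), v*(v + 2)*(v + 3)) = v^2 + 5*v + 6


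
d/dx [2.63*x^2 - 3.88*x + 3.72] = 5.26*x - 3.88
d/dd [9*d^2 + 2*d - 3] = 18*d + 2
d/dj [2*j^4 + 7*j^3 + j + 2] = 8*j^3 + 21*j^2 + 1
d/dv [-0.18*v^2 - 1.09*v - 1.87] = -0.36*v - 1.09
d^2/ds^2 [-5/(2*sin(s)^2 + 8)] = 5*(2*sin(s)^4 - 11*sin(s)^2 + 4)/(sin(s)^2 + 4)^3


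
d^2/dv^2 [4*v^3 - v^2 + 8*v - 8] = 24*v - 2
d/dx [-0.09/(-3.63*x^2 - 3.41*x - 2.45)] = (-0.6534*x - 0.3069)/(3.63*x^2 + 3.41*x + 2.45)^2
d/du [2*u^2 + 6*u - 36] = 4*u + 6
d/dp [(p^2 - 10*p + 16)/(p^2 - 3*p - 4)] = (7*p^2 - 40*p + 88)/(p^4 - 6*p^3 + p^2 + 24*p + 16)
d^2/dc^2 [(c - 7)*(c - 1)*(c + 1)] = 6*c - 14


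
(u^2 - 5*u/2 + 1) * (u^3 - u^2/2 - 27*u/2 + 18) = u^5 - 3*u^4 - 45*u^3/4 + 205*u^2/4 - 117*u/2 + 18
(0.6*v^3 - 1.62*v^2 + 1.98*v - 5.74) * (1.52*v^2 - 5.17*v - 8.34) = 0.912*v^5 - 5.5644*v^4 + 6.381*v^3 - 5.4506*v^2 + 13.1626*v + 47.8716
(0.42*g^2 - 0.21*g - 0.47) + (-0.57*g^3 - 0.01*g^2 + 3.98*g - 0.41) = -0.57*g^3 + 0.41*g^2 + 3.77*g - 0.88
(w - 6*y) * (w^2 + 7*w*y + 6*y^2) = w^3 + w^2*y - 36*w*y^2 - 36*y^3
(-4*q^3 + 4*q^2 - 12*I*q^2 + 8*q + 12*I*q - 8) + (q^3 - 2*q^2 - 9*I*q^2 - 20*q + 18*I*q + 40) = -3*q^3 + 2*q^2 - 21*I*q^2 - 12*q + 30*I*q + 32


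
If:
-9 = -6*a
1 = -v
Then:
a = 3/2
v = -1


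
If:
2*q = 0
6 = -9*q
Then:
No Solution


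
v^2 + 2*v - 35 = (v - 5)*(v + 7)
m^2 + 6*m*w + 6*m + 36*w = (m + 6)*(m + 6*w)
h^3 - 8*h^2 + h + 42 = (h - 7)*(h - 3)*(h + 2)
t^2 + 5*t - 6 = (t - 1)*(t + 6)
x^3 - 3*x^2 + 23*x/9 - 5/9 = (x - 5/3)*(x - 1)*(x - 1/3)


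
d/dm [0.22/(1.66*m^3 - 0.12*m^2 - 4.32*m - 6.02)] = (-1.0956*m^2 + 0.0528*m + 0.9504)/(-1.66*m^3 + 0.12*m^2 + 4.32*m + 6.02)^2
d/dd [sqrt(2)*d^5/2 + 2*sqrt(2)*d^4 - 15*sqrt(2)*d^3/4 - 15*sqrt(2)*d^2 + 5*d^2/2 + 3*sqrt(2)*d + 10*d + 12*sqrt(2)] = 5*sqrt(2)*d^4/2 + 8*sqrt(2)*d^3 - 45*sqrt(2)*d^2/4 - 30*sqrt(2)*d + 5*d + 3*sqrt(2) + 10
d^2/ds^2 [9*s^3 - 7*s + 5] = 54*s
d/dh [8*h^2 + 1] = 16*h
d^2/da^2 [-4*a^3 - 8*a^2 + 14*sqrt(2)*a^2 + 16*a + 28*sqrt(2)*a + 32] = -24*a - 16 + 28*sqrt(2)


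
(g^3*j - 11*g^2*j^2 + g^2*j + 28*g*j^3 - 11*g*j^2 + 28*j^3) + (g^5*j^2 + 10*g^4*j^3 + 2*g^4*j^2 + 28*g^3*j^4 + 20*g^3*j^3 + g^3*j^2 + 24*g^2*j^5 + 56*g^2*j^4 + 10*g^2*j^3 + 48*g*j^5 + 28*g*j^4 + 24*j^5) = g^5*j^2 + 10*g^4*j^3 + 2*g^4*j^2 + 28*g^3*j^4 + 20*g^3*j^3 + g^3*j^2 + g^3*j + 24*g^2*j^5 + 56*g^2*j^4 + 10*g^2*j^3 - 11*g^2*j^2 + g^2*j + 48*g*j^5 + 28*g*j^4 + 28*g*j^3 - 11*g*j^2 + 24*j^5 + 28*j^3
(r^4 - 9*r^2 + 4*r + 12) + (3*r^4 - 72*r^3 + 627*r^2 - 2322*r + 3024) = 4*r^4 - 72*r^3 + 618*r^2 - 2318*r + 3036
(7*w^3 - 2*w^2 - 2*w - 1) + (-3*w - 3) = 7*w^3 - 2*w^2 - 5*w - 4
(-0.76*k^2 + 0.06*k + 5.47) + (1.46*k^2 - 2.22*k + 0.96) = 0.7*k^2 - 2.16*k + 6.43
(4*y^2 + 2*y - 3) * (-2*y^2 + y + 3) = -8*y^4 + 20*y^2 + 3*y - 9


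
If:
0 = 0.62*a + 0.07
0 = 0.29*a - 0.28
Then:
No Solution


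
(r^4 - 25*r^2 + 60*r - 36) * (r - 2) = r^5 - 2*r^4 - 25*r^3 + 110*r^2 - 156*r + 72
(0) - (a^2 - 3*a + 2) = -a^2 + 3*a - 2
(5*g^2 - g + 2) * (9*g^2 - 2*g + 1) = 45*g^4 - 19*g^3 + 25*g^2 - 5*g + 2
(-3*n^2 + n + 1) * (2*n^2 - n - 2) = -6*n^4 + 5*n^3 + 7*n^2 - 3*n - 2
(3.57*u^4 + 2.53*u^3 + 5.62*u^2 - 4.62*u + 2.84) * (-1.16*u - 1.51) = -4.1412*u^5 - 8.3255*u^4 - 10.3395*u^3 - 3.127*u^2 + 3.6818*u - 4.2884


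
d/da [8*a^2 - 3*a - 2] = 16*a - 3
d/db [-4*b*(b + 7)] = -8*b - 28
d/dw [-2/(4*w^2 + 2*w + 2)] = (4*w + 1)/(2*w^2 + w + 1)^2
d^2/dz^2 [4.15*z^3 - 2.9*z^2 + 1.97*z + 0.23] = 24.9*z - 5.8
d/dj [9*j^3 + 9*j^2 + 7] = 9*j*(3*j + 2)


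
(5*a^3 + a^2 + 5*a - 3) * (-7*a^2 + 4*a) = -35*a^5 + 13*a^4 - 31*a^3 + 41*a^2 - 12*a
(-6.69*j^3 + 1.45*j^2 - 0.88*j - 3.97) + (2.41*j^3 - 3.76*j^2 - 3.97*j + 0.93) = -4.28*j^3 - 2.31*j^2 - 4.85*j - 3.04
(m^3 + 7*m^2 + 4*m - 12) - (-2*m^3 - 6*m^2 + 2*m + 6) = 3*m^3 + 13*m^2 + 2*m - 18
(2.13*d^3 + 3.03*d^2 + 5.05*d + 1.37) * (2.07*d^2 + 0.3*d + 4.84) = 4.4091*d^5 + 6.9111*d^4 + 21.6717*d^3 + 19.0161*d^2 + 24.853*d + 6.6308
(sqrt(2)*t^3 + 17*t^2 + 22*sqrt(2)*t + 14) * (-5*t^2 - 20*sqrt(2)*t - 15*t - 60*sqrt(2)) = -5*sqrt(2)*t^5 - 125*t^4 - 15*sqrt(2)*t^4 - 450*sqrt(2)*t^3 - 375*t^3 - 1350*sqrt(2)*t^2 - 950*t^2 - 2850*t - 280*sqrt(2)*t - 840*sqrt(2)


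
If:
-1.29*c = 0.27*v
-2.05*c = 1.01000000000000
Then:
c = -0.49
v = 2.35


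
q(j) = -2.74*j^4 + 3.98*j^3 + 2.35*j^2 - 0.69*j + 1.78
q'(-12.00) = 20601.15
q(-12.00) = -63345.62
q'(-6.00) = 2768.31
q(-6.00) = -4320.20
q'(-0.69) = 5.35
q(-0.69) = 1.45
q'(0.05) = -0.43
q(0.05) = 1.75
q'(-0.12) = -1.06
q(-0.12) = 1.89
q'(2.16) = -45.28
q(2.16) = -8.28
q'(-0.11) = -1.05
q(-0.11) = 1.88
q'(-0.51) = 1.47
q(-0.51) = 2.03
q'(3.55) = -323.87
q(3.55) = -228.17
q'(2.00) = -31.21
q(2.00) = -2.20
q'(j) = -10.96*j^3 + 11.94*j^2 + 4.7*j - 0.69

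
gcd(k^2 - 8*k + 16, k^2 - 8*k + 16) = k^2 - 8*k + 16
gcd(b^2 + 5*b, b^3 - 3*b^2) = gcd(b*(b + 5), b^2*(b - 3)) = b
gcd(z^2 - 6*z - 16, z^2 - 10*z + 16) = z - 8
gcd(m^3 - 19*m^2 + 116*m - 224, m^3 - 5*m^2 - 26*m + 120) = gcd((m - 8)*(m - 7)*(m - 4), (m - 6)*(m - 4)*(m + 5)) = m - 4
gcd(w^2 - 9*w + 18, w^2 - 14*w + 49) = 1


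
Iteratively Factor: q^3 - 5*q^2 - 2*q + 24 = (q + 2)*(q^2 - 7*q + 12) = (q - 4)*(q + 2)*(q - 3)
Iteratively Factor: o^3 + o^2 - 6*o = (o)*(o^2 + o - 6) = o*(o - 2)*(o + 3)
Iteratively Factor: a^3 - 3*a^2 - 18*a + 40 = (a - 5)*(a^2 + 2*a - 8) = (a - 5)*(a + 4)*(a - 2)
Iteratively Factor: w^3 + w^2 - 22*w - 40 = (w + 4)*(w^2 - 3*w - 10) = (w - 5)*(w + 4)*(w + 2)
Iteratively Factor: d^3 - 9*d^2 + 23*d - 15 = (d - 3)*(d^2 - 6*d + 5) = (d - 3)*(d - 1)*(d - 5)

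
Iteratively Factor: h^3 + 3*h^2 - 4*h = (h)*(h^2 + 3*h - 4) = h*(h + 4)*(h - 1)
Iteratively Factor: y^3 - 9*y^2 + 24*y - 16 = (y - 4)*(y^2 - 5*y + 4) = (y - 4)^2*(y - 1)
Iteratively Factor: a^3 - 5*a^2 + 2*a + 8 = (a - 2)*(a^2 - 3*a - 4) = (a - 4)*(a - 2)*(a + 1)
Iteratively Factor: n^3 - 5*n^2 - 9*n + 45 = (n + 3)*(n^2 - 8*n + 15) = (n - 3)*(n + 3)*(n - 5)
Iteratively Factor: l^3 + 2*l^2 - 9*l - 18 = (l + 3)*(l^2 - l - 6) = (l - 3)*(l + 3)*(l + 2)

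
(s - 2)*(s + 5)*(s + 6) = s^3 + 9*s^2 + 8*s - 60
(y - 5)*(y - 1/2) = y^2 - 11*y/2 + 5/2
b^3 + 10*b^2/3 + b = b*(b + 1/3)*(b + 3)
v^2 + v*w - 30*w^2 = (v - 5*w)*(v + 6*w)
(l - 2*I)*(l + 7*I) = l^2 + 5*I*l + 14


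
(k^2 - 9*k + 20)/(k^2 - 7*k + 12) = (k - 5)/(k - 3)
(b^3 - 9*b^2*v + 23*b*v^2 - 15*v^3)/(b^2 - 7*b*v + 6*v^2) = (-b^2 + 8*b*v - 15*v^2)/(-b + 6*v)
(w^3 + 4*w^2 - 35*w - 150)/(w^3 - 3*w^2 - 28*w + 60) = (w + 5)/(w - 2)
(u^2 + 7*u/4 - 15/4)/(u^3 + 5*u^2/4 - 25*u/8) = 2*(u + 3)/(u*(2*u + 5))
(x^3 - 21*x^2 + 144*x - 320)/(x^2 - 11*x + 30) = (x^2 - 16*x + 64)/(x - 6)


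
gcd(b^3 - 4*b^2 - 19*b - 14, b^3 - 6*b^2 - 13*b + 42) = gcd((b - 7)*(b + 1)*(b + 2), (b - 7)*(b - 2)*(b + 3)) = b - 7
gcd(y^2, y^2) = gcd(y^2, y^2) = y^2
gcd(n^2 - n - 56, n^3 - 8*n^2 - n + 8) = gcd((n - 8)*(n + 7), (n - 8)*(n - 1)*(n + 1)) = n - 8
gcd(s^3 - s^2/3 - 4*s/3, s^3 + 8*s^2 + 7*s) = s^2 + s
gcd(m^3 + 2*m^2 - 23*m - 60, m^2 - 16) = m + 4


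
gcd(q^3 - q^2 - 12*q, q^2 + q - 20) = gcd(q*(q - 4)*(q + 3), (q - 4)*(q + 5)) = q - 4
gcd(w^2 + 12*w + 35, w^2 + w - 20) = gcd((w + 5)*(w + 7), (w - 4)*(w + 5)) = w + 5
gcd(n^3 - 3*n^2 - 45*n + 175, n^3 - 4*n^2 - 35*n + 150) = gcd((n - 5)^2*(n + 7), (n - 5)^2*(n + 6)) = n^2 - 10*n + 25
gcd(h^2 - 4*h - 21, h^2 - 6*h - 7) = h - 7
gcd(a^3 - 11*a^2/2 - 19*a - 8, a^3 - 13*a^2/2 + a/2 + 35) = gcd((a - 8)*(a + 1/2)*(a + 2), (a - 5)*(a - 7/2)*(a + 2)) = a + 2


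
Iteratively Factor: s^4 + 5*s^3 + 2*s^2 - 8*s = (s + 2)*(s^3 + 3*s^2 - 4*s) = (s + 2)*(s + 4)*(s^2 - s) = s*(s + 2)*(s + 4)*(s - 1)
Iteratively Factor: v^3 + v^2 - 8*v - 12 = (v + 2)*(v^2 - v - 6) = (v + 2)^2*(v - 3)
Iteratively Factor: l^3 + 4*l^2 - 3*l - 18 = (l + 3)*(l^2 + l - 6) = (l + 3)^2*(l - 2)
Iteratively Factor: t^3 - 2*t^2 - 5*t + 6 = (t - 3)*(t^2 + t - 2) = (t - 3)*(t - 1)*(t + 2)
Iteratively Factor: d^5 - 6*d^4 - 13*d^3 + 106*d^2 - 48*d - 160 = (d - 2)*(d^4 - 4*d^3 - 21*d^2 + 64*d + 80) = (d - 5)*(d - 2)*(d^3 + d^2 - 16*d - 16) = (d - 5)*(d - 2)*(d + 1)*(d^2 - 16) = (d - 5)*(d - 2)*(d + 1)*(d + 4)*(d - 4)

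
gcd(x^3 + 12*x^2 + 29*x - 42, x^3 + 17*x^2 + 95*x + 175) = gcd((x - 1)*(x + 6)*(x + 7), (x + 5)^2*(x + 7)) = x + 7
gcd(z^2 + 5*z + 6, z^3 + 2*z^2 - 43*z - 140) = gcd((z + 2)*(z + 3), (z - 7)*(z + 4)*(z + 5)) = 1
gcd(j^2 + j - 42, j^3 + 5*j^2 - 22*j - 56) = j + 7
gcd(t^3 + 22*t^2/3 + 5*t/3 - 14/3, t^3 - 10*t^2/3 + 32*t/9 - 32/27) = t - 2/3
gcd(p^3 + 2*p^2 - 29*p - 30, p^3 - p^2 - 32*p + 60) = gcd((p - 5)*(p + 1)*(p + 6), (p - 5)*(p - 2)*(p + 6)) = p^2 + p - 30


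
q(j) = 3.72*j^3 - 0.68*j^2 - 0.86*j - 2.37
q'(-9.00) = 915.34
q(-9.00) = -2761.59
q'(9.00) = 890.86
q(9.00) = 2646.69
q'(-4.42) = 223.18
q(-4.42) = -333.08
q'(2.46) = 63.33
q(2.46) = 46.78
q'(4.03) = 174.91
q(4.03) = 226.60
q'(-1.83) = 39.00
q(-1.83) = -25.87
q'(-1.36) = 21.63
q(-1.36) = -11.82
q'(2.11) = 45.96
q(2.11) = 27.73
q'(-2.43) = 68.34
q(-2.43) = -57.67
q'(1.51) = 22.53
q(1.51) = 7.59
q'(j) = 11.16*j^2 - 1.36*j - 0.86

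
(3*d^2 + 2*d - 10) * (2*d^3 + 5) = 6*d^5 + 4*d^4 - 20*d^3 + 15*d^2 + 10*d - 50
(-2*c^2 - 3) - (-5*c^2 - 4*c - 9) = 3*c^2 + 4*c + 6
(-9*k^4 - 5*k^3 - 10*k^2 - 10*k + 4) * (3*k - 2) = -27*k^5 + 3*k^4 - 20*k^3 - 10*k^2 + 32*k - 8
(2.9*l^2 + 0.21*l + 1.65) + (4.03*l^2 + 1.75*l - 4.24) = 6.93*l^2 + 1.96*l - 2.59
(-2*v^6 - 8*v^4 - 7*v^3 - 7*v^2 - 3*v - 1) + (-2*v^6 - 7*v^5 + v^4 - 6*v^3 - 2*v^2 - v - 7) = -4*v^6 - 7*v^5 - 7*v^4 - 13*v^3 - 9*v^2 - 4*v - 8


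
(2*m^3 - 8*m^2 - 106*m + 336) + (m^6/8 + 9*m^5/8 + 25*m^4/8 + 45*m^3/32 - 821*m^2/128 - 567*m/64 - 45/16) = m^6/8 + 9*m^5/8 + 25*m^4/8 + 109*m^3/32 - 1845*m^2/128 - 7351*m/64 + 5331/16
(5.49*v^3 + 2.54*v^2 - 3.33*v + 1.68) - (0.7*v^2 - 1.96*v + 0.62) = 5.49*v^3 + 1.84*v^2 - 1.37*v + 1.06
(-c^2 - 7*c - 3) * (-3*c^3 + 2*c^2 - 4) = 3*c^5 + 19*c^4 - 5*c^3 - 2*c^2 + 28*c + 12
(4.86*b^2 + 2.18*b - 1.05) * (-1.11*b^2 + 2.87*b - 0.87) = -5.3946*b^4 + 11.5284*b^3 + 3.1939*b^2 - 4.9101*b + 0.9135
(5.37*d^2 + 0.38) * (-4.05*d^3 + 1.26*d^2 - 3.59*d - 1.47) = -21.7485*d^5 + 6.7662*d^4 - 20.8173*d^3 - 7.4151*d^2 - 1.3642*d - 0.5586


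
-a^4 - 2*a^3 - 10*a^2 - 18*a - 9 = (a - 3*I)*(a + 3*I)*(I*a + I)^2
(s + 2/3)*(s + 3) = s^2 + 11*s/3 + 2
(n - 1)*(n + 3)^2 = n^3 + 5*n^2 + 3*n - 9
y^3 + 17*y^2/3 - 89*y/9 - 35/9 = (y - 5/3)*(y + 1/3)*(y + 7)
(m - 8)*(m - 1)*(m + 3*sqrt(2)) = m^3 - 9*m^2 + 3*sqrt(2)*m^2 - 27*sqrt(2)*m + 8*m + 24*sqrt(2)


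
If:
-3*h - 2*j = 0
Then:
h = -2*j/3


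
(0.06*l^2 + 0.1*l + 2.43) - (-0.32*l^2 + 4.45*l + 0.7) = 0.38*l^2 - 4.35*l + 1.73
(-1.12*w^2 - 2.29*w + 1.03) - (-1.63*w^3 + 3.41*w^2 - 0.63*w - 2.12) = 1.63*w^3 - 4.53*w^2 - 1.66*w + 3.15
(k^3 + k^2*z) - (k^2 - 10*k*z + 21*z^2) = k^3 + k^2*z - k^2 + 10*k*z - 21*z^2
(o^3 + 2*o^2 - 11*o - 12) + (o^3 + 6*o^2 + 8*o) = 2*o^3 + 8*o^2 - 3*o - 12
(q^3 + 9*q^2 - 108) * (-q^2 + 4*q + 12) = -q^5 - 5*q^4 + 48*q^3 + 216*q^2 - 432*q - 1296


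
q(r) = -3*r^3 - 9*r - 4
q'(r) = -9*r^2 - 9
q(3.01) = -112.90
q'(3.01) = -90.54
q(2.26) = -58.97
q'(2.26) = -54.97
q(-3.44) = 149.08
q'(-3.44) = -115.50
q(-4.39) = 289.32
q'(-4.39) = -182.45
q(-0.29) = -1.32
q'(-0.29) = -9.76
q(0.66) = -10.80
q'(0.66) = -12.92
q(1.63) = -31.66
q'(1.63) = -32.91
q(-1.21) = 12.20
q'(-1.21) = -22.18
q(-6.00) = 698.00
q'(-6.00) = -333.00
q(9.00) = -2272.00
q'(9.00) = -738.00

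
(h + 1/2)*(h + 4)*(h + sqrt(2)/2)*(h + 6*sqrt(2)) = h^4 + 9*h^3/2 + 13*sqrt(2)*h^3/2 + 8*h^2 + 117*sqrt(2)*h^2/4 + 13*sqrt(2)*h + 27*h + 12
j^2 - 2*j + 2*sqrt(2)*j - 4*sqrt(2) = (j - 2)*(j + 2*sqrt(2))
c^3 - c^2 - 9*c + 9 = (c - 3)*(c - 1)*(c + 3)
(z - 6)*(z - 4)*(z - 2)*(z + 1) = z^4 - 11*z^3 + 32*z^2 - 4*z - 48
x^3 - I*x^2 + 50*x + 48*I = (x - 8*I)*(x + I)*(x + 6*I)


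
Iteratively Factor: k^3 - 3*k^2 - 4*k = (k)*(k^2 - 3*k - 4) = k*(k + 1)*(k - 4)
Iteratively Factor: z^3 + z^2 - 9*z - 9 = (z - 3)*(z^2 + 4*z + 3) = (z - 3)*(z + 3)*(z + 1)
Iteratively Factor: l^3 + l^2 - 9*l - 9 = (l + 1)*(l^2 - 9) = (l - 3)*(l + 1)*(l + 3)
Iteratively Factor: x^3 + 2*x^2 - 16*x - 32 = (x - 4)*(x^2 + 6*x + 8) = (x - 4)*(x + 2)*(x + 4)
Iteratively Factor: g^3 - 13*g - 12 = (g + 3)*(g^2 - 3*g - 4) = (g - 4)*(g + 3)*(g + 1)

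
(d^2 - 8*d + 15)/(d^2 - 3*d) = (d - 5)/d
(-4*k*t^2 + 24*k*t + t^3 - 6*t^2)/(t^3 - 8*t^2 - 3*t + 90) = t*(-4*k + t)/(t^2 - 2*t - 15)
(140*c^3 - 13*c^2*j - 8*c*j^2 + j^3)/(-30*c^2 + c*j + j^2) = (-28*c^2 - 3*c*j + j^2)/(6*c + j)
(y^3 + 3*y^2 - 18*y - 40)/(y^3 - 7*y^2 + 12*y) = (y^2 + 7*y + 10)/(y*(y - 3))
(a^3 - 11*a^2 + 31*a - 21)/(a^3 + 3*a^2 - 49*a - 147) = (a^2 - 4*a + 3)/(a^2 + 10*a + 21)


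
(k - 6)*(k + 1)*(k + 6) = k^3 + k^2 - 36*k - 36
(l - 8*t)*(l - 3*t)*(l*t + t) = l^3*t - 11*l^2*t^2 + l^2*t + 24*l*t^3 - 11*l*t^2 + 24*t^3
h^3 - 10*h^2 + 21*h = h*(h - 7)*(h - 3)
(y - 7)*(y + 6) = y^2 - y - 42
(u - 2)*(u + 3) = u^2 + u - 6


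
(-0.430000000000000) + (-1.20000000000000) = -1.63000000000000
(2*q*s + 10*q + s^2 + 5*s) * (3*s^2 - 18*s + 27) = 6*q*s^3 - 6*q*s^2 - 126*q*s + 270*q + 3*s^4 - 3*s^3 - 63*s^2 + 135*s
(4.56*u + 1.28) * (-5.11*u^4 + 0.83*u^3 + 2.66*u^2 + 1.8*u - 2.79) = -23.3016*u^5 - 2.756*u^4 + 13.192*u^3 + 11.6128*u^2 - 10.4184*u - 3.5712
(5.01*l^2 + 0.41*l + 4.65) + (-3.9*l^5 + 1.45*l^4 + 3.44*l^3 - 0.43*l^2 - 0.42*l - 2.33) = -3.9*l^5 + 1.45*l^4 + 3.44*l^3 + 4.58*l^2 - 0.01*l + 2.32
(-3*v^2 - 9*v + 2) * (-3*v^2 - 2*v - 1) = 9*v^4 + 33*v^3 + 15*v^2 + 5*v - 2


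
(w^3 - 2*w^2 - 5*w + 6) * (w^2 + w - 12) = w^5 - w^4 - 19*w^3 + 25*w^2 + 66*w - 72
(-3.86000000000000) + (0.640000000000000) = -3.22000000000000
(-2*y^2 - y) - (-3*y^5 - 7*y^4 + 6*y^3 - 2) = 3*y^5 + 7*y^4 - 6*y^3 - 2*y^2 - y + 2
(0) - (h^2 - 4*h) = -h^2 + 4*h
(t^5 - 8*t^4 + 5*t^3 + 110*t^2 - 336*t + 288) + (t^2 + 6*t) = t^5 - 8*t^4 + 5*t^3 + 111*t^2 - 330*t + 288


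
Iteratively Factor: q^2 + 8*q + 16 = (q + 4)*(q + 4)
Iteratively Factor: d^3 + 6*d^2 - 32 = (d - 2)*(d^2 + 8*d + 16) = (d - 2)*(d + 4)*(d + 4)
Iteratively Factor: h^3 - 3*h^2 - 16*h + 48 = (h + 4)*(h^2 - 7*h + 12) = (h - 4)*(h + 4)*(h - 3)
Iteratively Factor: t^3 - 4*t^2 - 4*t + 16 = (t - 4)*(t^2 - 4) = (t - 4)*(t + 2)*(t - 2)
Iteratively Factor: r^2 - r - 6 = (r - 3)*(r + 2)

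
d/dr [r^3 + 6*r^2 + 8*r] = 3*r^2 + 12*r + 8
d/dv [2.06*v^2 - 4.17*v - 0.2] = 4.12*v - 4.17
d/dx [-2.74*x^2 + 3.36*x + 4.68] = 3.36 - 5.48*x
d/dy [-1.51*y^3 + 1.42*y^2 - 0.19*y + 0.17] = -4.53*y^2 + 2.84*y - 0.19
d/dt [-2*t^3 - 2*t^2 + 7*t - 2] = -6*t^2 - 4*t + 7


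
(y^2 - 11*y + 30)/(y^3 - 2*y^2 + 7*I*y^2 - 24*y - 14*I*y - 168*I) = (y - 5)/(y^2 + y*(4 + 7*I) + 28*I)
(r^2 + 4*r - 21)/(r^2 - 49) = (r - 3)/(r - 7)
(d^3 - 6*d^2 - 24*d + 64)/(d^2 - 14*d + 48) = (d^2 + 2*d - 8)/(d - 6)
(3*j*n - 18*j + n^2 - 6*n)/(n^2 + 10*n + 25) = (3*j*n - 18*j + n^2 - 6*n)/(n^2 + 10*n + 25)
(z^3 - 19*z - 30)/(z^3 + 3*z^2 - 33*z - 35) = (z^2 + 5*z + 6)/(z^2 + 8*z + 7)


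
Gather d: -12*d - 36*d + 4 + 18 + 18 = 40 - 48*d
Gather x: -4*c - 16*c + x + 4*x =-20*c + 5*x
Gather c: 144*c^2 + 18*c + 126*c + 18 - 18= 144*c^2 + 144*c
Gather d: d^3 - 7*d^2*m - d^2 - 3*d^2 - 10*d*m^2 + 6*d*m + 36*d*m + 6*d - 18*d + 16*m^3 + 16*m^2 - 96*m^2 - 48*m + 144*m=d^3 + d^2*(-7*m - 4) + d*(-10*m^2 + 42*m - 12) + 16*m^3 - 80*m^2 + 96*m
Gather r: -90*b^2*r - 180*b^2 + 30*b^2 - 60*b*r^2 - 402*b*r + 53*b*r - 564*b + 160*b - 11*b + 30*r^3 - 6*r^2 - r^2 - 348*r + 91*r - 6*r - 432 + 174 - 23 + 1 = -150*b^2 - 415*b + 30*r^3 + r^2*(-60*b - 7) + r*(-90*b^2 - 349*b - 263) - 280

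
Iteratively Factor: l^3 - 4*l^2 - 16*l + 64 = (l + 4)*(l^2 - 8*l + 16) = (l - 4)*(l + 4)*(l - 4)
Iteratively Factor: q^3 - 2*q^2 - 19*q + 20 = (q - 5)*(q^2 + 3*q - 4) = (q - 5)*(q - 1)*(q + 4)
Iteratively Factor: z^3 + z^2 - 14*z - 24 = (z + 3)*(z^2 - 2*z - 8) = (z - 4)*(z + 3)*(z + 2)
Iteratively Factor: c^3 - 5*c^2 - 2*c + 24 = (c - 3)*(c^2 - 2*c - 8) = (c - 4)*(c - 3)*(c + 2)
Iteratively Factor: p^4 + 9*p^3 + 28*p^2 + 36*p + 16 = (p + 1)*(p^3 + 8*p^2 + 20*p + 16) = (p + 1)*(p + 2)*(p^2 + 6*p + 8) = (p + 1)*(p + 2)^2*(p + 4)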